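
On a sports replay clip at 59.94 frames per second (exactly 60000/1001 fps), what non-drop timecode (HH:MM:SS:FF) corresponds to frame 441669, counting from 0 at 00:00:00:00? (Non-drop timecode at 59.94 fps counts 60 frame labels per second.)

441669 ÷ 60 = 7361 full seconds, remainder 9 frames.
7361 s = 2 h 2 min 41 s.
Timecode: 02:02:41:09.

02:02:41:09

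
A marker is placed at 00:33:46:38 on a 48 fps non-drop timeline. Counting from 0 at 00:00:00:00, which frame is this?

97286

Total seconds to the label: (0 × 3600 + 33 × 60 + 46) = 2026.
Frame index = 2026 × 48 + 38 = 97286.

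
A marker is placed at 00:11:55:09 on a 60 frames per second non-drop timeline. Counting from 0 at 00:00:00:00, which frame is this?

42909

Total seconds to the label: (0 × 3600 + 11 × 60 + 55) = 715.
Frame index = 715 × 60 + 9 = 42909.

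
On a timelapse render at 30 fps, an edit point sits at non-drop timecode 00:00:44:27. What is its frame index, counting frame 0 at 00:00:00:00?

frame 1347

Total seconds to the label: (0 × 3600 + 0 × 60 + 44) = 44.
Frame index = 44 × 30 + 27 = 1347.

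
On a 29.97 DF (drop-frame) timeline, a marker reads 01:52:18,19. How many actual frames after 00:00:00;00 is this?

As if non-drop at 30 labels/s: (1 × 3600 + 52 × 60 + 18) × 30 + 19 = 202159.
Minute boundaries passed: 112; those not divisible by 10: 112 − 11 = 101; dropped labels = 2 × 101 = 202.
Actual frame index = 202159 − 202 = 201957.

201957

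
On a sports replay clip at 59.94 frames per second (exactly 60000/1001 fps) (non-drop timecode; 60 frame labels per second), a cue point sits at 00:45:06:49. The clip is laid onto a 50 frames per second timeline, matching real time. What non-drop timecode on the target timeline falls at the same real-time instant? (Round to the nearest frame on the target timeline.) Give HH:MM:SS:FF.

Source frame index: (0×3600 + 45×60 + 6) × 60 + 49 = 162409.
Real time: 162409 / (60000/1001) = 162571409/60000 s.
Target frame: (162571409/60000) × (50) = 162571409/1200 ≈ 135476.174 → 135476.
At 50 labels/s: frame 135476 → 00:45:09:26.

00:45:09:26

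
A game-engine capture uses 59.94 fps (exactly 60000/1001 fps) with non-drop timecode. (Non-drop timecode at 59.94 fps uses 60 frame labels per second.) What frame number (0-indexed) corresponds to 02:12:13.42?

frame 476022

Total seconds to the label: (2 × 3600 + 12 × 60 + 13) = 7933.
Frame index = 7933 × 60 + 42 = 476022.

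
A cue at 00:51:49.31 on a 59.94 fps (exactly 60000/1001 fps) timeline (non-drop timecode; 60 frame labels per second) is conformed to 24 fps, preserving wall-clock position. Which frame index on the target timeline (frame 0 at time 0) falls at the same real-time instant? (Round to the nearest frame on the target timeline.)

frame 74703

Source frame index: (0×3600 + 51×60 + 49) × 60 + 31 = 186571.
Real time: 186571 / (60000/1001) = 186757571/60000 s.
Target frame: (186757571/60000) × (24) = 186757571/2500 ≈ 74703.028 → 74703.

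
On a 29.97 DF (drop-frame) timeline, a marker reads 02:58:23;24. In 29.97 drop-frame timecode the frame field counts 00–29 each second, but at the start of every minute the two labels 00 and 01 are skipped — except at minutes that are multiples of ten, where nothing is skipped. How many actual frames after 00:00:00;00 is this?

As if non-drop at 30 labels/s: (2 × 3600 + 58 × 60 + 23) × 30 + 24 = 321114.
Minute boundaries passed: 178; those not divisible by 10: 178 − 17 = 161; dropped labels = 2 × 161 = 322.
Actual frame index = 321114 − 322 = 320792.

320792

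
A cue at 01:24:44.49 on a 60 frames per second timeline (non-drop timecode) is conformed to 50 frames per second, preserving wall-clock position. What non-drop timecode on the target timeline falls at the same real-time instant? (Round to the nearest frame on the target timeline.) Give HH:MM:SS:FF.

Source frame index: (1×3600 + 24×60 + 44) × 60 + 49 = 305089.
Real time: 305089 / (60) = 305089/60 s.
Target frame: (305089/60) × (50) = 1525445/6 ≈ 254240.833 → 254241.
At 50 labels/s: frame 254241 → 01:24:44:41.

01:24:44:41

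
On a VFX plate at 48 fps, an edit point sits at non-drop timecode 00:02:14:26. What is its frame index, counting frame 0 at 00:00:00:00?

Total seconds to the label: (0 × 3600 + 2 × 60 + 14) = 134.
Frame index = 134 × 48 + 26 = 6458.

frame 6458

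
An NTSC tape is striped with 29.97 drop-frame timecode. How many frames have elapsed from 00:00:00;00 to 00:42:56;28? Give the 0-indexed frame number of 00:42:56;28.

Complete 10-minute blocks: 4, each 17982 frames → 71928.
Remaining 2 whole minutes in the current block: 1800 + 1 × 1798 = 3598 frames.
Within the current minute: 56 × 30 + 28 − 2 = 1706 (labels ;00/;01 skipped at this minute). Total = 71928 + 3598 + 1706 = 77232.

77232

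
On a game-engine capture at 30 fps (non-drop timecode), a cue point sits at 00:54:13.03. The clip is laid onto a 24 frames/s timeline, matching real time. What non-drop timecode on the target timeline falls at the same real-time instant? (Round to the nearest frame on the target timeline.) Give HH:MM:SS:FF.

Source frame index: (0×3600 + 54×60 + 13) × 30 + 3 = 97593.
Real time: 97593 / (30) = 32531/10 s.
Target frame: (32531/10) × (24) = 390372/5 ≈ 78074.400 → 78074.
At 24 labels/s: frame 78074 → 00:54:13:02.

00:54:13:02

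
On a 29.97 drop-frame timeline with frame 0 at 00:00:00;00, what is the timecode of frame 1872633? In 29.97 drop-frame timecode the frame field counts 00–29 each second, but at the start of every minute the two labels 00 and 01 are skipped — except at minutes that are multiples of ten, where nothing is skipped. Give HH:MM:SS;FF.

Each 10-minute DF block holds 10 × 60 × 30 − 9 × 2 = 17982 frames. 1872633 ÷ 17982 → 104 full blocks, remainder 2505.
Within the partial block the first minute is 1800 frames and each further minute 1798, so 1 further minute boundary passed. Total skipped labels = 18 × 104 + 2 × 1 = 1874.
Non-drop label index = 1872633 + 1874 = 1874507; at 30 labels/s that is 17:21:23:17, i.e. DF 17:21:23;17.

17:21:23;17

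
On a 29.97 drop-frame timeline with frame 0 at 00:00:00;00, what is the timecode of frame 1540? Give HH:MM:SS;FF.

Each 10-minute DF block holds 10 × 60 × 30 − 9 × 2 = 17982 frames. 1540 ÷ 17982 → 0 full blocks, remainder 1540.
Within the partial block the first minute is 1800 frames and each further minute 1798, so 0 further minute boundaries passed. Total skipped labels = 18 × 0 + 2 × 0 = 0.
Non-drop label index = 1540 + 0 = 1540; at 30 labels/s that is 00:00:51:10, i.e. DF 00:00:51;10.

00:00:51;10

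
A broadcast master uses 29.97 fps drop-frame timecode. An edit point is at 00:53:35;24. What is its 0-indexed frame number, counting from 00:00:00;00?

96378

As if non-drop at 30 labels/s: (0 × 3600 + 53 × 60 + 35) × 30 + 24 = 96474.
Minute boundaries passed: 53; those not divisible by 10: 53 − 5 = 48; dropped labels = 2 × 48 = 96.
Actual frame index = 96474 − 96 = 96378.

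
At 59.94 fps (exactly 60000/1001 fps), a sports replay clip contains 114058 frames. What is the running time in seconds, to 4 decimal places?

Running time = 114058 × 1001/60000 = 57086029/30000 s ≈ 1902.8676 s.

1902.8676 seconds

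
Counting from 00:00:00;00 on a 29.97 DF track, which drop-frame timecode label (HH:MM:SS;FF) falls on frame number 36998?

00:20:34;14

Each 10-minute DF block holds 10 × 60 × 30 − 9 × 2 = 17982 frames. 36998 ÷ 17982 → 2 full blocks, remainder 1034.
Within the partial block the first minute is 1800 frames and each further minute 1798, so 0 further minute boundaries passed. Total skipped labels = 18 × 2 + 2 × 0 = 36.
Non-drop label index = 36998 + 36 = 37034; at 30 labels/s that is 00:20:34:14, i.e. DF 00:20:34;14.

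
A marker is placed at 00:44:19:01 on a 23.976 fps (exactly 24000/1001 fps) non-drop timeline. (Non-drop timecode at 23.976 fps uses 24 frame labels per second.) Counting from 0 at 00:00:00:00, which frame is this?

63817

Total seconds to the label: (0 × 3600 + 44 × 60 + 19) = 2659.
Frame index = 2659 × 24 + 1 = 63817.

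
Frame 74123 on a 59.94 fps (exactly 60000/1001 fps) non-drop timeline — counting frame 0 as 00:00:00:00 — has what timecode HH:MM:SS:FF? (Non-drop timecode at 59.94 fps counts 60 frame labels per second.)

00:20:35:23

74123 ÷ 60 = 1235 full seconds, remainder 23 frames.
1235 s = 0 h 20 min 35 s.
Timecode: 00:20:35:23.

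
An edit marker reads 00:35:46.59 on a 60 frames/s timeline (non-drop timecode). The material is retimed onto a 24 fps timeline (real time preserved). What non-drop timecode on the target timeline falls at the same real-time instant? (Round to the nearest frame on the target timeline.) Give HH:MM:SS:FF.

00:35:47:00

Source frame index: (0×3600 + 35×60 + 46) × 60 + 59 = 128819.
Real time: 128819 / (60) = 128819/60 s.
Target frame: (128819/60) × (24) = 257638/5 ≈ 51527.600 → 51528.
At 24 labels/s: frame 51528 → 00:35:47:00.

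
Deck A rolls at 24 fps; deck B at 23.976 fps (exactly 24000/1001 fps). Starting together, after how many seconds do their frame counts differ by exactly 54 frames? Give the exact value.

The gap grows by |24000/1001 − 24| = 24/1001 frames per second.
Time for a 54-frame gap: 54 ÷ (24/1001) = 2252.25 s.

2252.25 seconds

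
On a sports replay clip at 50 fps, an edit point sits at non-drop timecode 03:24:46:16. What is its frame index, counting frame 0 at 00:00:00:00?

614316

Total seconds to the label: (3 × 3600 + 24 × 60 + 46) = 12286.
Frame index = 12286 × 50 + 16 = 614316.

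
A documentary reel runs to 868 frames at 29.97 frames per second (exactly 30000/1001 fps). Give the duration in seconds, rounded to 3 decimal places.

Running time = 868 × 1001/30000 = 217217/7500 s ≈ 28.962 s.

28.962 seconds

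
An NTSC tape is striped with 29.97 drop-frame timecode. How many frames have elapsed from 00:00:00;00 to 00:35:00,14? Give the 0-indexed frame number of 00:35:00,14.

62950

Complete 10-minute blocks: 3, each 17982 frames → 53946.
Remaining 5 whole minutes in the current block: 1800 + 4 × 1798 = 8992 frames.
Within the current minute: 0 × 30 + 14 − 2 = 12 (labels ;00/;01 skipped at this minute). Total = 53946 + 8992 + 12 = 62950.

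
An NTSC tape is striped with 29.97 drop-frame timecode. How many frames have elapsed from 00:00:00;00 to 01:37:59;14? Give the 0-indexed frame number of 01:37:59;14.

As if non-drop at 30 labels/s: (1 × 3600 + 37 × 60 + 59) × 30 + 14 = 176384.
Minute boundaries passed: 97; those not divisible by 10: 97 − 9 = 88; dropped labels = 2 × 88 = 176.
Actual frame index = 176384 − 176 = 176208.

176208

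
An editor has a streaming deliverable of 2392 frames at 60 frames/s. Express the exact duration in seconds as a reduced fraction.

598/15 seconds

Running time = 2392 ÷ (60) = 2392 × 1/60 = 598/15 s.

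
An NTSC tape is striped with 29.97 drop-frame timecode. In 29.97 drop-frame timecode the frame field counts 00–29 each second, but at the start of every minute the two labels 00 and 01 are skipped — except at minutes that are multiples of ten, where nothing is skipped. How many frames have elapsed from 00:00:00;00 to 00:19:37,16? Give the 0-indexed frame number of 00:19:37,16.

Complete 10-minute blocks: 1, each 17982 frames → 17982.
Remaining 9 whole minutes in the current block: 1800 + 8 × 1798 = 16184 frames.
Within the current minute: 37 × 30 + 16 − 2 = 1124 (labels ;00/;01 skipped at this minute). Total = 17982 + 16184 + 1124 = 35290.

35290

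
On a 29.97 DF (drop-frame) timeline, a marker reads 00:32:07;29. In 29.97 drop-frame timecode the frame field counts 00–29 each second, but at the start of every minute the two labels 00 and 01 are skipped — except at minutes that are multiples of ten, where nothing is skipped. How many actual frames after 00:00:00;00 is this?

As if non-drop at 30 labels/s: (0 × 3600 + 32 × 60 + 7) × 30 + 29 = 57839.
Minute boundaries passed: 32; those not divisible by 10: 32 − 3 = 29; dropped labels = 2 × 29 = 58.
Actual frame index = 57839 − 58 = 57781.

57781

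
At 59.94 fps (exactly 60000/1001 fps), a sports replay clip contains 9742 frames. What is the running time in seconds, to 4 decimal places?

Running time = 9742 × 1001/60000 = 4875871/30000 s ≈ 162.5290 s.

162.5290 seconds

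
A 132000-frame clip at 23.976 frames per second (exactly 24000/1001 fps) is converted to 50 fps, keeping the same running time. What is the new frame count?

Target frames = source frames × (target rate / source rate) = 132000 × (50)/(24000/1001) = 132000 × 1001/480 = 275275.

275275 frames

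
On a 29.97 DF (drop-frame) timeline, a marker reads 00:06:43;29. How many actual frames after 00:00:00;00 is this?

12107

Complete 10-minute blocks: 0, each 17982 frames → 0.
Remaining 6 whole minutes in the current block: 1800 + 5 × 1798 = 10790 frames.
Within the current minute: 43 × 30 + 29 − 2 = 1317 (labels ;00/;01 skipped at this minute). Total = 0 + 10790 + 1317 = 12107.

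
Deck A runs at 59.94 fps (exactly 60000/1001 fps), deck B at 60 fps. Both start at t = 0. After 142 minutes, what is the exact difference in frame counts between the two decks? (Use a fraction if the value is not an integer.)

142 min = 8520 s.
A emits 60000/1001 × 8520 = 511200000/1001 frames; B emits 60 × 8520 = 511200.
Difference = 511200/1001 frames (≈ 510.6893); B is ahead of A.

511200/1001 frames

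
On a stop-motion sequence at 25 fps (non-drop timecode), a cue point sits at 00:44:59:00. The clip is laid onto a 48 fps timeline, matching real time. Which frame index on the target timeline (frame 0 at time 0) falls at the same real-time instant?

Source frame index: (0×3600 + 44×60 + 59) × 25 + 0 = 67475.
Real time: 67475 / (25) = 2699 s.
Target frame: (2699) × (48) = 129552.

frame 129552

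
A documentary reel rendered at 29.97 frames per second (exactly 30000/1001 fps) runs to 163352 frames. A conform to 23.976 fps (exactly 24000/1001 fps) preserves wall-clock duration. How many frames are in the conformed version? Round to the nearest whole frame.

Frames at target rate = 163352 × (24000/1001) / (30000/1001) = 653408/5 ≈ 130681.600.
Nearest whole frame: 130682.

130682 frames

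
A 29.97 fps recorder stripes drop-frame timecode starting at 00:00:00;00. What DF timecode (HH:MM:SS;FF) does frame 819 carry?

Each 10-minute DF block holds 10 × 60 × 30 − 9 × 2 = 17982 frames. 819 ÷ 17982 → 0 full blocks, remainder 819.
Within the partial block the first minute is 1800 frames and each further minute 1798, so 0 further minute boundaries passed. Total skipped labels = 18 × 0 + 2 × 0 = 0.
Non-drop label index = 819 + 0 = 819; at 30 labels/s that is 00:00:27:09, i.e. DF 00:00:27;09.

00:00:27;09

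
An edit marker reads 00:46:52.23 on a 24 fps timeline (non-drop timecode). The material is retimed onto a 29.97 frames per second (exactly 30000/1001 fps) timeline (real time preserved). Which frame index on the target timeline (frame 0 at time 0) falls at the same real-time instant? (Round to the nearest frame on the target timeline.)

Source frame index: (0×3600 + 46×60 + 52) × 24 + 23 = 67511.
Real time: 67511 / (24) = 67511/24 s.
Target frame: (67511/24) × (30000/1001) = 84388750/1001 ≈ 84304.446 → 84304.

frame 84304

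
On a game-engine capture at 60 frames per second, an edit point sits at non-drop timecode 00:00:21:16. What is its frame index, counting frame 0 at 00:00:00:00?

Total seconds to the label: (0 × 3600 + 0 × 60 + 21) = 21.
Frame index = 21 × 60 + 16 = 1276.

1276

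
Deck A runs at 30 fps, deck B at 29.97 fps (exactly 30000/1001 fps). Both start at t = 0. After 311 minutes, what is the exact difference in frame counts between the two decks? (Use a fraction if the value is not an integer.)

311 min = 18660 s.
A emits 30 × 18660 = 559800 frames; B emits 30000/1001 × 18660 = 559800000/1001.
Difference = 559800/1001 frames (≈ 559.2408); B is behind A.

559800/1001 frames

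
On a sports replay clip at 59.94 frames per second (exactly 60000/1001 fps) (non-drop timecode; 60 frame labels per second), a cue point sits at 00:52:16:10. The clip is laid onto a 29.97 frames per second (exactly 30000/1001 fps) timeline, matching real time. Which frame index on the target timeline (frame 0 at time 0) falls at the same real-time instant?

Source frame index: (0×3600 + 52×60 + 16) × 60 + 10 = 188170.
Real time: 188170 / (60000/1001) = 18835817/6000 s.
Target frame: (18835817/6000) × (30000/1001) = 94085.

frame 94085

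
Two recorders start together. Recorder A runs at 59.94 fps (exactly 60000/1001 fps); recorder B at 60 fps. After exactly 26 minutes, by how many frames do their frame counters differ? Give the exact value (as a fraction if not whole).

26 min = 1560 s.
A emits 60000/1001 × 1560 = 7200000/77 frames; B emits 60 × 1560 = 93600.
Difference = 7200/77 frames (≈ 93.5065); B is ahead of A.

7200/77 frames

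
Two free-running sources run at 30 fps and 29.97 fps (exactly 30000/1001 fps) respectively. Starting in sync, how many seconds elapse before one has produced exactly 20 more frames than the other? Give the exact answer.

2002/3 seconds

The gap grows by |30000/1001 − 30| = 30/1001 frames per second.
Time for a 20-frame gap: 20 ÷ (30/1001) = 2002/3 s.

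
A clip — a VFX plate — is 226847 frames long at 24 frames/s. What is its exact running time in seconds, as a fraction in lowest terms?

226847/24 seconds

Running time = 226847 ÷ (24) = 226847 × 1/24 = 226847/24 s.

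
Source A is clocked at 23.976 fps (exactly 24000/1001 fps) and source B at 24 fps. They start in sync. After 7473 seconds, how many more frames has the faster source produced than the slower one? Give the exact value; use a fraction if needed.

A emits 24000/1001 × 7473 = 179352000/1001 frames; B emits 24 × 7473 = 179352.
Difference = 179352/1001 frames (≈ 179.1728); B is ahead of A.

179352/1001 frames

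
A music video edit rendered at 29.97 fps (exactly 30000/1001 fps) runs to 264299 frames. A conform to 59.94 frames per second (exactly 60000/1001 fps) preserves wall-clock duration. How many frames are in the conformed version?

Target frames = source frames × (target rate / source rate) = 264299 × (60000/1001)/(30000/1001) = 264299 × 2 = 528598.

528598 frames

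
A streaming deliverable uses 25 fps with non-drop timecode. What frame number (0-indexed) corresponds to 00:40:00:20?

frame 60020

Total seconds to the label: (0 × 3600 + 40 × 60 + 0) = 2400.
Frame index = 2400 × 25 + 20 = 60020.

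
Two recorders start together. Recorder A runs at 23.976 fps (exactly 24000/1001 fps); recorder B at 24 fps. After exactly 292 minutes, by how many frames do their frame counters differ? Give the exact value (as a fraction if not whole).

292 min = 17520 s.
A emits 24000/1001 × 17520 = 420480000/1001 frames; B emits 24 × 17520 = 420480.
Difference = 420480/1001 frames (≈ 420.0599); B is ahead of A.

420480/1001 frames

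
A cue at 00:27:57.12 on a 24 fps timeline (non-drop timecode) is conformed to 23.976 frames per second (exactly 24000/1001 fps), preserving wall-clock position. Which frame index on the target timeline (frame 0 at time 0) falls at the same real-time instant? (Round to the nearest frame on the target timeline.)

frame 40220

Source frame index: (0×3600 + 27×60 + 57) × 24 + 12 = 40260.
Real time: 40260 / (24) = 3355/2 s.
Target frame: (3355/2) × (24000/1001) = 3660000/91 ≈ 40219.780 → 40220.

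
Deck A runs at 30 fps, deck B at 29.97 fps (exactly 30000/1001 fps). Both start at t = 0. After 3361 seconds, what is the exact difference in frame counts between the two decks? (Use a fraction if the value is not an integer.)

100830/1001 frames

A emits 30 × 3361 = 100830 frames; B emits 30000/1001 × 3361 = 100830000/1001.
Difference = 100830/1001 frames (≈ 100.7293); B is behind A.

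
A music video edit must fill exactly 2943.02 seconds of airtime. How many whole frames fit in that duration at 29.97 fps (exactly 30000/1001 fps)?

Frames = 2943.02 × 30000/1001 = 88290600/1001 ≈ 88202.3976.
Complete frames: 88202.

88202 frames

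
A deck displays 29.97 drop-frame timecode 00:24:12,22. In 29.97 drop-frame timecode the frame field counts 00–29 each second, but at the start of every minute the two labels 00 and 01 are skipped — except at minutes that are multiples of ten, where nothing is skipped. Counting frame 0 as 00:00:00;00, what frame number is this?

43538

Complete 10-minute blocks: 2, each 17982 frames → 35964.
Remaining 4 whole minutes in the current block: 1800 + 3 × 1798 = 7194 frames.
Within the current minute: 12 × 30 + 22 − 2 = 380 (labels ;00/;01 skipped at this minute). Total = 35964 + 7194 + 380 = 43538.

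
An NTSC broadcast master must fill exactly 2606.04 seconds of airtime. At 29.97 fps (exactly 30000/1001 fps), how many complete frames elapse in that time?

78103 frames

Frames = 2606.04 × 30000/1001 = 78181200/1001 ≈ 78103.0969.
Complete frames: 78103.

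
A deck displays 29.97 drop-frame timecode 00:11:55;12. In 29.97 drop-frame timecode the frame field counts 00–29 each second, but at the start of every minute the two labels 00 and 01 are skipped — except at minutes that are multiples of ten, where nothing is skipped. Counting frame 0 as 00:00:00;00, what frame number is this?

21442

Complete 10-minute blocks: 1, each 17982 frames → 17982.
Remaining 1 whole minute in the current block: 1800 + 0 × 1798 = 1800 frames.
Within the current minute: 55 × 30 + 12 − 2 = 1660 (labels ;00/;01 skipped at this minute). Total = 17982 + 1800 + 1660 = 21442.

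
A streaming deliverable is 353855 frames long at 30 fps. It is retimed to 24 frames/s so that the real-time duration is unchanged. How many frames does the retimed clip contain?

Target frames = source frames × (target rate / source rate) = 353855 × (24)/(30) = 353855 × 4/5 = 283084.

283084 frames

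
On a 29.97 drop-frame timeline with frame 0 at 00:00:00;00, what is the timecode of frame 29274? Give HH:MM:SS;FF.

00:16:16;24

Ten DF minutes hold 17982 frames, so frame 29274 lies in block 1 (frames 17982–35963) with 11292 frames into that block.
The block's first minute is 1800 frames and the rest 1798 each; 11292 frames reaches minute 6, so 1 × 18 + 6 × 2 = 30 labels have been skipped so far.
Adding those back, label number 29274 + 30 = 29304 at 30 labels/s is 976 s + 24 f = 0 h 16 min 16 s frame 24, i.e. 00:16:16;24.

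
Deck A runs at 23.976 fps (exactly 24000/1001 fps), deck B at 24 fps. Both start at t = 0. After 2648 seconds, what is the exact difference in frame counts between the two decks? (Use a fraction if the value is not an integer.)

63552/1001 frames

A emits 24000/1001 × 2648 = 63552000/1001 frames; B emits 24 × 2648 = 63552.
Difference = 63552/1001 frames (≈ 63.4885); B is ahead of A.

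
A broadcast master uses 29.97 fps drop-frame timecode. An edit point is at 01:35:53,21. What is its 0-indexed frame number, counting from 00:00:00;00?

172439

As if non-drop at 30 labels/s: (1 × 3600 + 35 × 60 + 53) × 30 + 21 = 172611.
Minute boundaries passed: 95; those not divisible by 10: 95 − 9 = 86; dropped labels = 2 × 86 = 172.
Actual frame index = 172611 − 172 = 172439.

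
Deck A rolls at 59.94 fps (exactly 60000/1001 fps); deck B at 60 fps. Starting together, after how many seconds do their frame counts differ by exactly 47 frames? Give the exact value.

The gap grows by |60 − 60000/1001| = 60/1001 frames per second.
Time for a 47-frame gap: 47 ÷ (60/1001) = 47047/60 s.

47047/60 seconds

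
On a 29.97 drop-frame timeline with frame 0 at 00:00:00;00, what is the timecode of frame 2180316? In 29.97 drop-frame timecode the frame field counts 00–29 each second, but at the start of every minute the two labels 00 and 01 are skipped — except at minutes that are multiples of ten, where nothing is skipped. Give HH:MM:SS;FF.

Ten DF minutes hold 17982 frames, so frame 2180316 lies in block 121 (frames 2175822–2193803) with 4494 frames into that block.
The block's first minute is 1800 frames and the rest 1798 each; 4494 frames reaches minute 2, so 121 × 18 + 2 × 2 = 2182 labels have been skipped so far.
Adding those back, label number 2180316 + 2182 = 2182498 at 30 labels/s is 72749 s + 28 f = 20 h 12 min 29 s frame 28, i.e. 20:12:29;28.

20:12:29;28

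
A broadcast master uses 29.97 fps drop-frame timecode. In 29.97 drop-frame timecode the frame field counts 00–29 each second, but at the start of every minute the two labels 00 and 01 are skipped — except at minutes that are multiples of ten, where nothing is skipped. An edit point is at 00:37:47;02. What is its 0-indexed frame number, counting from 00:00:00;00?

Complete 10-minute blocks: 3, each 17982 frames → 53946.
Remaining 7 whole minutes in the current block: 1800 + 6 × 1798 = 12588 frames.
Within the current minute: 47 × 30 + 2 − 2 = 1410 (labels ;00/;01 skipped at this minute). Total = 53946 + 12588 + 1410 = 67944.

67944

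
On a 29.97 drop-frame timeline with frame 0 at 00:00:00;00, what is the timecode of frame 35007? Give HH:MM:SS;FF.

00:19:28;03

Each 10-minute DF block holds 10 × 60 × 30 − 9 × 2 = 17982 frames. 35007 ÷ 17982 → 1 full block, remainder 17025.
Within the partial block the first minute is 1800 frames and each further minute 1798, so 9 further minute boundaries passed. Total skipped labels = 18 × 1 + 2 × 9 = 36.
Non-drop label index = 35007 + 36 = 35043; at 30 labels/s that is 00:19:28:03, i.e. DF 00:19:28;03.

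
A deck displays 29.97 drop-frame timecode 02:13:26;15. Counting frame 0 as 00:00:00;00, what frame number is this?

239955

Complete 10-minute blocks: 13, each 17982 frames → 233766.
Remaining 3 whole minutes in the current block: 1800 + 2 × 1798 = 5396 frames.
Within the current minute: 26 × 30 + 15 − 2 = 793 (labels ;00/;01 skipped at this minute). Total = 233766 + 5396 + 793 = 239955.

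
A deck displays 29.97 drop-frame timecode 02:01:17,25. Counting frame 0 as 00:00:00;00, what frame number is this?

Complete 10-minute blocks: 12, each 17982 frames → 215784.
Remaining 1 whole minute in the current block: 1800 + 0 × 1798 = 1800 frames.
Within the current minute: 17 × 30 + 25 − 2 = 533 (labels ;00/;01 skipped at this minute). Total = 215784 + 1800 + 533 = 218117.

218117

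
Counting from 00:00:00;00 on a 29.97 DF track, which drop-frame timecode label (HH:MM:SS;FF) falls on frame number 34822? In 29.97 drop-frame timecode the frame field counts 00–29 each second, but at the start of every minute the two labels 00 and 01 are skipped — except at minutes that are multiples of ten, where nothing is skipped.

Each 10-minute DF block holds 10 × 60 × 30 − 9 × 2 = 17982 frames. 34822 ÷ 17982 → 1 full block, remainder 16840.
Within the partial block the first minute is 1800 frames and each further minute 1798, so 9 further minute boundaries passed. Total skipped labels = 18 × 1 + 2 × 9 = 36.
Non-drop label index = 34822 + 36 = 34858; at 30 labels/s that is 00:19:21:28, i.e. DF 00:19:21;28.

00:19:21;28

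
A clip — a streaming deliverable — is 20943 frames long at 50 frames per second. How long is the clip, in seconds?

418.86 seconds

Running time = 20943 / (50) = 418.86 s.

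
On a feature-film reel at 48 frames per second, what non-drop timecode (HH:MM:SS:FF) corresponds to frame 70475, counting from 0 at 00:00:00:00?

00:24:28:11

70475 ÷ 48 = 1468 full seconds, remainder 11 frames.
1468 s = 0 h 24 min 28 s.
Timecode: 00:24:28:11.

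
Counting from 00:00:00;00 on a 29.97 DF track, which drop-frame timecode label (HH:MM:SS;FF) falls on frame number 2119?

Each 10-minute DF block holds 10 × 60 × 30 − 9 × 2 = 17982 frames. 2119 ÷ 17982 → 0 full blocks, remainder 2119.
Within the partial block the first minute is 1800 frames and each further minute 1798, so 1 further minute boundary passed. Total skipped labels = 18 × 0 + 2 × 1 = 2.
Non-drop label index = 2119 + 2 = 2121; at 30 labels/s that is 00:01:10:21, i.e. DF 00:01:10;21.

00:01:10;21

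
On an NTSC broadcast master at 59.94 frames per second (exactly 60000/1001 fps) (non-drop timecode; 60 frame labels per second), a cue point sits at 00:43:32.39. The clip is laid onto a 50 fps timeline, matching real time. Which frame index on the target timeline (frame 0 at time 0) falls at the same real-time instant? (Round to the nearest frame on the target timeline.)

frame 130763

Source frame index: (0×3600 + 43×60 + 32) × 60 + 39 = 156759.
Real time: 156759 / (60000/1001) = 52305253/20000 s.
Target frame: (52305253/20000) × (50) = 52305253/400 ≈ 130763.133 → 130763.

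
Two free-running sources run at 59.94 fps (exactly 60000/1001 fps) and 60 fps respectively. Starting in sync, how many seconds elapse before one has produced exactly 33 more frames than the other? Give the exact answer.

550.55 seconds

The gap grows by |60 − 60000/1001| = 60/1001 frames per second.
Time for a 33-frame gap: 33 ÷ (60/1001) = 550.55 s.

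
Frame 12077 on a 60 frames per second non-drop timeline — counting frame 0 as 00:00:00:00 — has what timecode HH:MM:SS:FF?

12077 ÷ 60 = 201 full seconds, remainder 17 frames.
201 s = 0 h 3 min 21 s.
Timecode: 00:03:21:17.

00:03:21:17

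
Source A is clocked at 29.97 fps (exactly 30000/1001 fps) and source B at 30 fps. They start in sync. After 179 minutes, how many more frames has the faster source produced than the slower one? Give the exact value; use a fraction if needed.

179 min = 10740 s.
A emits 30000/1001 × 10740 = 322200000/1001 frames; B emits 30 × 10740 = 322200.
Difference = 322200/1001 frames (≈ 321.8781); B is ahead of A.

322200/1001 frames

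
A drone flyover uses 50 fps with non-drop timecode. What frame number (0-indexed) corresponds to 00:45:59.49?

Total seconds to the label: (0 × 3600 + 45 × 60 + 59) = 2759.
Frame index = 2759 × 50 + 49 = 137999.

frame 137999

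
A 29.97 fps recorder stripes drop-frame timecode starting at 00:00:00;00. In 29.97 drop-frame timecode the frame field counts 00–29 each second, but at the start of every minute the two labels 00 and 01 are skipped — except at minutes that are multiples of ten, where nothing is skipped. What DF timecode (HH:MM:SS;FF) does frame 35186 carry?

00:19:34;02

Each 10-minute DF block holds 10 × 60 × 30 − 9 × 2 = 17982 frames. 35186 ÷ 17982 → 1 full block, remainder 17204.
Within the partial block the first minute is 1800 frames and each further minute 1798, so 9 further minute boundaries passed. Total skipped labels = 18 × 1 + 2 × 9 = 36.
Non-drop label index = 35186 + 36 = 35222; at 30 labels/s that is 00:19:34:02, i.e. DF 00:19:34;02.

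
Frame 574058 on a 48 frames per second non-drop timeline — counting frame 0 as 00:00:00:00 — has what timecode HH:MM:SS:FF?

574058 ÷ 48 = 11959 full seconds, remainder 26 frames.
11959 s = 3 h 19 min 19 s.
Timecode: 03:19:19:26.

03:19:19:26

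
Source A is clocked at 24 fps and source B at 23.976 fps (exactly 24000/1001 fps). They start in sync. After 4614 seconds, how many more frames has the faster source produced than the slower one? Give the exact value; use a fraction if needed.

A emits 24 × 4614 = 110736 frames; B emits 24000/1001 × 4614 = 110736000/1001.
Difference = 110736/1001 frames (≈ 110.6254); B is behind A.

110736/1001 frames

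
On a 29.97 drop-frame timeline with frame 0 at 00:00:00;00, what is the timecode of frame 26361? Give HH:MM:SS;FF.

Ten DF minutes hold 17982 frames, so frame 26361 lies in block 1 (frames 17982–35963) with 8379 frames into that block.
The block's first minute is 1800 frames and the rest 1798 each; 8379 frames reaches minute 4, so 1 × 18 + 4 × 2 = 26 labels have been skipped so far.
Adding those back, label number 26361 + 26 = 26387 at 30 labels/s is 879 s + 17 f = 0 h 14 min 39 s frame 17, i.e. 00:14:39;17.

00:14:39;17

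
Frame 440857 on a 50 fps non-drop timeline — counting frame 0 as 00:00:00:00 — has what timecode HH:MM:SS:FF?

440857 ÷ 50 = 8817 full seconds, remainder 7 frames.
8817 s = 2 h 26 min 57 s.
Timecode: 02:26:57:07.

02:26:57:07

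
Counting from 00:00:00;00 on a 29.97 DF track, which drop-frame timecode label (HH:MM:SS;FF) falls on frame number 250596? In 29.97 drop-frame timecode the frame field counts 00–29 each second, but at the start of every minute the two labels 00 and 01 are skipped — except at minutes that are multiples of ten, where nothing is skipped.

02:19:21;18

Ten DF minutes hold 17982 frames, so frame 250596 lies in block 13 (frames 233766–251747) with 16830 frames into that block.
The block's first minute is 1800 frames and the rest 1798 each; 16830 frames reaches minute 9, so 13 × 18 + 9 × 2 = 252 labels have been skipped so far.
Adding those back, label number 250596 + 252 = 250848 at 30 labels/s is 8361 s + 18 f = 2 h 19 min 21 s frame 18, i.e. 02:19:21;18.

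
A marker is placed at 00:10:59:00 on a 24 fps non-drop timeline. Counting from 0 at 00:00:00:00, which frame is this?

15816

Total seconds to the label: (0 × 3600 + 10 × 60 + 59) = 659.
Frame index = 659 × 24 + 0 = 15816.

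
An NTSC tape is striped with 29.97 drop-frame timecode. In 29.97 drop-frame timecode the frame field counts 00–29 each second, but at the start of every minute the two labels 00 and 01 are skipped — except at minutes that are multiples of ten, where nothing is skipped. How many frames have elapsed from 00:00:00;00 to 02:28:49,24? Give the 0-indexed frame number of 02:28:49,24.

267626

As if non-drop at 30 labels/s: (2 × 3600 + 28 × 60 + 49) × 30 + 24 = 267894.
Minute boundaries passed: 148; those not divisible by 10: 148 − 14 = 134; dropped labels = 2 × 134 = 268.
Actual frame index = 267894 − 268 = 267626.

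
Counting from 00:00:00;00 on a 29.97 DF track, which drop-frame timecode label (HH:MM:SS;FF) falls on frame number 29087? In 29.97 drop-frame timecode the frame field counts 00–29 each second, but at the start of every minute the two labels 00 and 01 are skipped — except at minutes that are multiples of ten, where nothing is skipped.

00:16:10;17

Each 10-minute DF block holds 10 × 60 × 30 − 9 × 2 = 17982 frames. 29087 ÷ 17982 → 1 full block, remainder 11105.
Within the partial block the first minute is 1800 frames and each further minute 1798, so 6 further minute boundaries passed. Total skipped labels = 18 × 1 + 2 × 6 = 30.
Non-drop label index = 29087 + 30 = 29117; at 30 labels/s that is 00:16:10:17, i.e. DF 00:16:10;17.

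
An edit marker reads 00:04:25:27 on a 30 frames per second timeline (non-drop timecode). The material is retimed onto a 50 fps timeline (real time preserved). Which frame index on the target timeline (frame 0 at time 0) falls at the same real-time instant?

Source frame index: (0×3600 + 4×60 + 25) × 30 + 27 = 7977.
Real time: 7977 / (30) = 2659/10 s.
Target frame: (2659/10) × (50) = 13295.

frame 13295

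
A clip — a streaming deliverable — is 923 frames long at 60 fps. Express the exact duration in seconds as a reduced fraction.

923/60 seconds

Running time = 923 ÷ (60) = 923 × 1/60 = 923/60 s.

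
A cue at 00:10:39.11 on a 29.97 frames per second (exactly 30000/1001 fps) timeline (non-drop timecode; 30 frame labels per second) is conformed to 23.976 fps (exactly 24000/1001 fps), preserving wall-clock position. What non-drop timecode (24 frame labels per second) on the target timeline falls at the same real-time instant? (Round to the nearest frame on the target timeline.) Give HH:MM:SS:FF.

00:10:39:09

Source frame index: (0×3600 + 10×60 + 39) × 30 + 11 = 19181.
Real time: 19181 / (30000/1001) = 19200181/30000 s.
Target frame: (19200181/30000) × (24000/1001) = 76724/5 ≈ 15344.800 → 15345.
At 24 labels/s: frame 15345 → 00:10:39:09.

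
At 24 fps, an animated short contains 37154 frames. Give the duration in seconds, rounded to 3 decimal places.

Running time = 37154 × 1/24 = 18577/12 s ≈ 1548.083 s.

1548.083 seconds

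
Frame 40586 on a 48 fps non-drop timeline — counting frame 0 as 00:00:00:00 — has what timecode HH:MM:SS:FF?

00:14:05:26

40586 ÷ 48 = 845 full seconds, remainder 26 frames.
845 s = 0 h 14 min 5 s.
Timecode: 00:14:05:26.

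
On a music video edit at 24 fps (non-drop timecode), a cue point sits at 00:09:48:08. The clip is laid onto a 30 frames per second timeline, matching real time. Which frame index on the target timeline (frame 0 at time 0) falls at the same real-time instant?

Source frame index: (0×3600 + 9×60 + 48) × 24 + 8 = 14120.
Real time: 14120 / (24) = 1765/3 s.
Target frame: (1765/3) × (30) = 17650.

frame 17650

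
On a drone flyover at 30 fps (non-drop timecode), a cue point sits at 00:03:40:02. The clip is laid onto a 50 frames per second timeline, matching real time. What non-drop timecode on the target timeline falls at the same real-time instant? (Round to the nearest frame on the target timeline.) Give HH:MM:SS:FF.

00:03:40:03

Source frame index: (0×3600 + 3×60 + 40) × 30 + 2 = 6602.
Real time: 6602 / (30) = 3301/15 s.
Target frame: (3301/15) × (50) = 33010/3 ≈ 11003.333 → 11003.
At 50 labels/s: frame 11003 → 00:03:40:03.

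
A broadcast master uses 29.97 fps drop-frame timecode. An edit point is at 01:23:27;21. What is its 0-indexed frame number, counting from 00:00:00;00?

150081

As if non-drop at 30 labels/s: (1 × 3600 + 23 × 60 + 27) × 30 + 21 = 150231.
Minute boundaries passed: 83; those not divisible by 10: 83 − 8 = 75; dropped labels = 2 × 75 = 150.
Actual frame index = 150231 − 150 = 150081.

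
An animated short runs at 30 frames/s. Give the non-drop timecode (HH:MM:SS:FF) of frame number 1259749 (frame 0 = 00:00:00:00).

1259749 ÷ 30 = 41991 full seconds, remainder 19 frames.
41991 s = 11 h 39 min 51 s.
Timecode: 11:39:51:19.

11:39:51:19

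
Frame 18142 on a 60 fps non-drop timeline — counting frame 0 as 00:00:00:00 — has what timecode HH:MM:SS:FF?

00:05:02:22

18142 ÷ 60 = 302 full seconds, remainder 22 frames.
302 s = 0 h 5 min 2 s.
Timecode: 00:05:02:22.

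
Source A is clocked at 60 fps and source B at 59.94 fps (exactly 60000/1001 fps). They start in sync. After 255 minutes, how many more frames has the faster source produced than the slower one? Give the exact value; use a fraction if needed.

255 min = 15300 s.
A emits 60 × 15300 = 918000 frames; B emits 60000/1001 × 15300 = 918000000/1001.
Difference = 918000/1001 frames (≈ 917.0829); B is behind A.

918000/1001 frames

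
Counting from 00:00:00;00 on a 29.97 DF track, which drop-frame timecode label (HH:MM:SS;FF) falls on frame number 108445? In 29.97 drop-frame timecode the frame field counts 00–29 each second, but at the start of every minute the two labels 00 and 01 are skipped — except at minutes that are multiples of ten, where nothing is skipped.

Each 10-minute DF block holds 10 × 60 × 30 − 9 × 2 = 17982 frames. 108445 ÷ 17982 → 6 full blocks, remainder 553.
Within the partial block the first minute is 1800 frames and each further minute 1798, so 0 further minute boundaries passed. Total skipped labels = 18 × 6 + 2 × 0 = 108.
Non-drop label index = 108445 + 108 = 108553; at 30 labels/s that is 01:00:18:13, i.e. DF 01:00:18;13.

01:00:18;13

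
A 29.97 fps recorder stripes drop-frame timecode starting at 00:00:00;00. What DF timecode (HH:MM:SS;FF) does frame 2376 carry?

00:01:19;08

Each 10-minute DF block holds 10 × 60 × 30 − 9 × 2 = 17982 frames. 2376 ÷ 17982 → 0 full blocks, remainder 2376.
Within the partial block the first minute is 1800 frames and each further minute 1798, so 1 further minute boundary passed. Total skipped labels = 18 × 0 + 2 × 1 = 2.
Non-drop label index = 2376 + 2 = 2378; at 30 labels/s that is 00:01:19:08, i.e. DF 00:01:19;08.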